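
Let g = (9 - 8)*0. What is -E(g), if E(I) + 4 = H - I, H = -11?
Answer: 15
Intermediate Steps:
g = 0 (g = 1*0 = 0)
E(I) = -15 - I (E(I) = -4 + (-11 - I) = -15 - I)
-E(g) = -(-15 - 1*0) = -(-15 + 0) = -1*(-15) = 15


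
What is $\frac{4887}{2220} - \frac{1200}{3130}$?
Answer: $\frac{421077}{231620} \approx 1.818$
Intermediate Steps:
$\frac{4887}{2220} - \frac{1200}{3130} = 4887 \cdot \frac{1}{2220} - \frac{120}{313} = \frac{1629}{740} - \frac{120}{313} = \frac{421077}{231620}$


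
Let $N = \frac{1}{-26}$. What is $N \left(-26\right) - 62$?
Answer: $-61$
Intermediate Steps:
$N = - \frac{1}{26} \approx -0.038462$
$N \left(-26\right) - 62 = \left(- \frac{1}{26}\right) \left(-26\right) - 62 = 1 - 62 = -61$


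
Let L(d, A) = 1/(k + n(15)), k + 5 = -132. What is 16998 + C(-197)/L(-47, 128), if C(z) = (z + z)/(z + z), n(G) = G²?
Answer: 17086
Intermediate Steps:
k = -137 (k = -5 - 132 = -137)
C(z) = 1 (C(z) = (2*z)/((2*z)) = (2*z)*(1/(2*z)) = 1)
L(d, A) = 1/88 (L(d, A) = 1/(-137 + 15²) = 1/(-137 + 225) = 1/88)
16998 + C(-197)/L(-47, 128) = 16998 + 1/(1/88) = 16998 + 1*88 = 16998 + 88 = 17086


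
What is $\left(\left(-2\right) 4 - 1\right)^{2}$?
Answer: $81$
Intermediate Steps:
$\left(\left(-2\right) 4 - 1\right)^{2} = \left(-8 - 1\right)^{2} = \left(-9\right)^{2} = 81$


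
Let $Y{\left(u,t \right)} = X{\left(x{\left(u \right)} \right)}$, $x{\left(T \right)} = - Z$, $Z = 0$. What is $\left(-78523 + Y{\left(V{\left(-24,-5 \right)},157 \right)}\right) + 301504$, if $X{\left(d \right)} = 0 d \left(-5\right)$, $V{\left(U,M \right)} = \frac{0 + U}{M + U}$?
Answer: $222981$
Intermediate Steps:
$V{\left(U,M \right)} = \frac{U}{M + U}$
$x{\left(T \right)} = 0$ ($x{\left(T \right)} = \left(-1\right) 0 = 0$)
$X{\left(d \right)} = 0$ ($X{\left(d \right)} = 0 \left(-5\right) = 0$)
$Y{\left(u,t \right)} = 0$
$\left(-78523 + Y{\left(V{\left(-24,-5 \right)},157 \right)}\right) + 301504 = \left(-78523 + 0\right) + 301504 = -78523 + 301504 = 222981$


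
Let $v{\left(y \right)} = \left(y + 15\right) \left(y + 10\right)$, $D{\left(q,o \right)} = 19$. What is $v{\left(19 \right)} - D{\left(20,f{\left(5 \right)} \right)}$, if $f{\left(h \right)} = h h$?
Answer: $967$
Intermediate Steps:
$f{\left(h \right)} = h^{2}$
$v{\left(y \right)} = \left(10 + y\right) \left(15 + y\right)$ ($v{\left(y \right)} = \left(15 + y\right) \left(10 + y\right) = \left(10 + y\right) \left(15 + y\right)$)
$v{\left(19 \right)} - D{\left(20,f{\left(5 \right)} \right)} = \left(150 + 19^{2} + 25 \cdot 19\right) - 19 = \left(150 + 361 + 475\right) - 19 = 986 - 19 = 967$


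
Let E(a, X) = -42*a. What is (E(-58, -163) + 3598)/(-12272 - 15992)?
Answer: -3017/14132 ≈ -0.21349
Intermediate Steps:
(E(-58, -163) + 3598)/(-12272 - 15992) = (-42*(-58) + 3598)/(-12272 - 15992) = (2436 + 3598)/(-28264) = 6034*(-1/28264) = -3017/14132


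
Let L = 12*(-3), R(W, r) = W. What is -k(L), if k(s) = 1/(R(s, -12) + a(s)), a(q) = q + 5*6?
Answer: 1/42 ≈ 0.023810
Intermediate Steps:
a(q) = 30 + q (a(q) = q + 30 = 30 + q)
L = -36
k(s) = 1/(30 + 2*s) (k(s) = 1/(s + (30 + s)) = 1/(30 + 2*s))
-k(L) = -1/(2*(15 - 36)) = -1/(2*(-21)) = -(-1)/(2*21) = -1*(-1/42) = 1/42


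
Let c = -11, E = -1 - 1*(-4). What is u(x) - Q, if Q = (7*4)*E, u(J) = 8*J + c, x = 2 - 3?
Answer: -103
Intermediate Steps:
E = 3 (E = -1 + 4 = 3)
x = -1
u(J) = -11 + 8*J (u(J) = 8*J - 11 = -11 + 8*J)
Q = 84 (Q = (7*4)*3 = 28*3 = 84)
u(x) - Q = (-11 + 8*(-1)) - 1*84 = (-11 - 8) - 84 = -19 - 84 = -103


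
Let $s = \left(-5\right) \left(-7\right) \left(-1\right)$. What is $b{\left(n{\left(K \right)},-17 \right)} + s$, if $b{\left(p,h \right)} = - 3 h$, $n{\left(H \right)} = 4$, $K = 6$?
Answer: $16$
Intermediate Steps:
$s = -35$ ($s = 35 \left(-1\right) = -35$)
$b{\left(n{\left(K \right)},-17 \right)} + s = \left(-3\right) \left(-17\right) - 35 = 51 - 35 = 16$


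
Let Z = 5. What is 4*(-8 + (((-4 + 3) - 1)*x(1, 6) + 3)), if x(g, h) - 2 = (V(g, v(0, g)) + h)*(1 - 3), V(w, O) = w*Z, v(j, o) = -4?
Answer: 140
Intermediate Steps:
V(w, O) = 5*w (V(w, O) = w*5 = 5*w)
x(g, h) = 2 - 10*g - 2*h (x(g, h) = 2 + (5*g + h)*(1 - 3) = 2 + (h + 5*g)*(-2) = 2 + (-10*g - 2*h) = 2 - 10*g - 2*h)
4*(-8 + (((-4 + 3) - 1)*x(1, 6) + 3)) = 4*(-8 + (((-4 + 3) - 1)*(2 - 10*1 - 2*6) + 3)) = 4*(-8 + ((-1 - 1)*(2 - 10 - 12) + 3)) = 4*(-8 + (-2*(-20) + 3)) = 4*(-8 + (40 + 3)) = 4*(-8 + 43) = 4*35 = 140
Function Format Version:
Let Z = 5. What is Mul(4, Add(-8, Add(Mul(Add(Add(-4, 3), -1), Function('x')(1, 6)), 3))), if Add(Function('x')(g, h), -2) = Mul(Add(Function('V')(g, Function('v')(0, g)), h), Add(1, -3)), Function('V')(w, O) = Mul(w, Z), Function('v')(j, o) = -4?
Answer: 140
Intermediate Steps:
Function('V')(w, O) = Mul(5, w) (Function('V')(w, O) = Mul(w, 5) = Mul(5, w))
Function('x')(g, h) = Add(2, Mul(-10, g), Mul(-2, h)) (Function('x')(g, h) = Add(2, Mul(Add(Mul(5, g), h), Add(1, -3))) = Add(2, Mul(Add(h, Mul(5, g)), -2)) = Add(2, Add(Mul(-10, g), Mul(-2, h))) = Add(2, Mul(-10, g), Mul(-2, h)))
Mul(4, Add(-8, Add(Mul(Add(Add(-4, 3), -1), Function('x')(1, 6)), 3))) = Mul(4, Add(-8, Add(Mul(Add(Add(-4, 3), -1), Add(2, Mul(-10, 1), Mul(-2, 6))), 3))) = Mul(4, Add(-8, Add(Mul(Add(-1, -1), Add(2, -10, -12)), 3))) = Mul(4, Add(-8, Add(Mul(-2, -20), 3))) = Mul(4, Add(-8, Add(40, 3))) = Mul(4, Add(-8, 43)) = Mul(4, 35) = 140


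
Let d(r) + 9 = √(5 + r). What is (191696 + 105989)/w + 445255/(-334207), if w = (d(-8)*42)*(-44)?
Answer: 91808652555/5764402336 + 297685*I*√3/155232 ≈ 15.927 + 3.3215*I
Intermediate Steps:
d(r) = -9 + √(5 + r)
w = 16632 - 1848*I*√3 (w = ((-9 + √(5 - 8))*42)*(-44) = ((-9 + √(-3))*42)*(-44) = ((-9 + I*√3)*42)*(-44) = (-378 + 42*I*√3)*(-44) = 16632 - 1848*I*√3 ≈ 16632.0 - 3200.8*I)
(191696 + 105989)/w + 445255/(-334207) = (191696 + 105989)/(16632 - 1848*I*√3) + 445255/(-334207) = 297685/(16632 - 1848*I*√3) + 445255*(-1/334207) = 297685/(16632 - 1848*I*√3) - 445255/334207 = -445255/334207 + 297685/(16632 - 1848*I*√3)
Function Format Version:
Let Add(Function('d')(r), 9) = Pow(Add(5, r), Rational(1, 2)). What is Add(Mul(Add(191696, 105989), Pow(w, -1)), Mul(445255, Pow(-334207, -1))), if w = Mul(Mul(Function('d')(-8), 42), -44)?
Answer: Add(Rational(91808652555, 5764402336), Mul(Rational(297685, 155232), I, Pow(3, Rational(1, 2)))) ≈ Add(15.927, Mul(3.3215, I))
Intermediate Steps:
Function('d')(r) = Add(-9, Pow(Add(5, r), Rational(1, 2)))
w = Add(16632, Mul(-1848, I, Pow(3, Rational(1, 2)))) (w = Mul(Mul(Add(-9, Pow(Add(5, -8), Rational(1, 2))), 42), -44) = Mul(Mul(Add(-9, Pow(-3, Rational(1, 2))), 42), -44) = Mul(Mul(Add(-9, Mul(I, Pow(3, Rational(1, 2)))), 42), -44) = Mul(Add(-378, Mul(42, I, Pow(3, Rational(1, 2)))), -44) = Add(16632, Mul(-1848, I, Pow(3, Rational(1, 2)))) ≈ Add(16632., Mul(-3200.8, I)))
Add(Mul(Add(191696, 105989), Pow(w, -1)), Mul(445255, Pow(-334207, -1))) = Add(Mul(Add(191696, 105989), Pow(Add(16632, Mul(-1848, I, Pow(3, Rational(1, 2)))), -1)), Mul(445255, Pow(-334207, -1))) = Add(Mul(297685, Pow(Add(16632, Mul(-1848, I, Pow(3, Rational(1, 2)))), -1)), Mul(445255, Rational(-1, 334207))) = Add(Mul(297685, Pow(Add(16632, Mul(-1848, I, Pow(3, Rational(1, 2)))), -1)), Rational(-445255, 334207)) = Add(Rational(-445255, 334207), Mul(297685, Pow(Add(16632, Mul(-1848, I, Pow(3, Rational(1, 2)))), -1)))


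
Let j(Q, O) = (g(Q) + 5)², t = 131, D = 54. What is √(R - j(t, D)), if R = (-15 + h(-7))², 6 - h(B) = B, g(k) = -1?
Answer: 2*I*√3 ≈ 3.4641*I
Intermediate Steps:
h(B) = 6 - B
j(Q, O) = 16 (j(Q, O) = (-1 + 5)² = 4² = 16)
R = 4 (R = (-15 + (6 - 1*(-7)))² = (-15 + (6 + 7))² = (-15 + 13)² = (-2)² = 4)
√(R - j(t, D)) = √(4 - 1*16) = √(4 - 16) = √(-12) = 2*I*√3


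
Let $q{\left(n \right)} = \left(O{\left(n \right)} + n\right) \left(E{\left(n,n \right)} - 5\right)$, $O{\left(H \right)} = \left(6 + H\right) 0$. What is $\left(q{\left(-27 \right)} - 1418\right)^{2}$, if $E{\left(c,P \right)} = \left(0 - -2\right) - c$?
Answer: $4268356$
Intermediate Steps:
$O{\left(H \right)} = 0$
$E{\left(c,P \right)} = 2 - c$ ($E{\left(c,P \right)} = \left(0 + 2\right) - c = 2 - c$)
$q{\left(n \right)} = n \left(-3 - n\right)$ ($q{\left(n \right)} = \left(0 + n\right) \left(\left(2 - n\right) - 5\right) = n \left(-3 - n\right)$)
$\left(q{\left(-27 \right)} - 1418\right)^{2} = \left(- 27 \left(-3 - -27\right) - 1418\right)^{2} = \left(- 27 \left(-3 + 27\right) - 1418\right)^{2} = \left(\left(-27\right) 24 - 1418\right)^{2} = \left(-648 - 1418\right)^{2} = \left(-2066\right)^{2} = 4268356$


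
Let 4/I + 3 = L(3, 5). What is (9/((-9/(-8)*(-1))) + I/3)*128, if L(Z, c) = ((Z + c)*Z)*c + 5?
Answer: -187136/183 ≈ -1022.6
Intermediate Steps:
L(Z, c) = 5 + Z*c*(Z + c) (L(Z, c) = (Z*(Z + c))*c + 5 = Z*c*(Z + c) + 5 = 5 + Z*c*(Z + c))
I = 2/61 (I = 4/(-3 + (5 + 3*5**2 + 5*3**2)) = 4/(-3 + (5 + 3*25 + 5*9)) = 4/(-3 + (5 + 75 + 45)) = 4/(-3 + 125) = 4/122 = 4*(1/122) = 2/61 ≈ 0.032787)
(9/((-9/(-8)*(-1))) + I/3)*128 = (9/((-9/(-8)*(-1))) + (2/61)/3)*128 = (9/((-9*(-1/8)*(-1))) + (2/61)*(1/3))*128 = (9/(((9/8)*(-1))) + 2/183)*128 = (9/(-9/8) + 2/183)*128 = (9*(-8/9) + 2/183)*128 = (-8 + 2/183)*128 = -1462/183*128 = -187136/183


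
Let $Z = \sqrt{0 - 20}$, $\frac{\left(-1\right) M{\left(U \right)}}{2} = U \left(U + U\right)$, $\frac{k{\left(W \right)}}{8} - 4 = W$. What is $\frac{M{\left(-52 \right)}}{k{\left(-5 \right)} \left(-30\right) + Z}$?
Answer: $- \frac{129792}{2881} + \frac{5408 i \sqrt{5}}{14405} \approx -45.051 + 0.83948 i$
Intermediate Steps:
$k{\left(W \right)} = 32 + 8 W$
$M{\left(U \right)} = - 4 U^{2}$ ($M{\left(U \right)} = - 2 U \left(U + U\right) = - 2 U 2 U = - 2 \cdot 2 U^{2} = - 4 U^{2}$)
$Z = 2 i \sqrt{5}$ ($Z = \sqrt{-20} = 2 i \sqrt{5} \approx 4.4721 i$)
$\frac{M{\left(-52 \right)}}{k{\left(-5 \right)} \left(-30\right) + Z} = \frac{\left(-4\right) \left(-52\right)^{2}}{\left(32 + 8 \left(-5\right)\right) \left(-30\right) + 2 i \sqrt{5}} = \frac{\left(-4\right) 2704}{\left(32 - 40\right) \left(-30\right) + 2 i \sqrt{5}} = - \frac{10816}{\left(-8\right) \left(-30\right) + 2 i \sqrt{5}} = - \frac{10816}{240 + 2 i \sqrt{5}}$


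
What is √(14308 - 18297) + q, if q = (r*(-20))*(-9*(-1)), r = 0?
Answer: I*√3989 ≈ 63.159*I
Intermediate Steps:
q = 0 (q = (0*(-20))*(-9*(-1)) = 0*9 = 0)
√(14308 - 18297) + q = √(14308 - 18297) + 0 = √(-3989) + 0 = I*√3989 + 0 = I*√3989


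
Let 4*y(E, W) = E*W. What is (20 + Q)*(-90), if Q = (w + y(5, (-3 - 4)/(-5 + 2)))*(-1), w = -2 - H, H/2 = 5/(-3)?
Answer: -2835/2 ≈ -1417.5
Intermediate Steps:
H = -10/3 (H = 2*(5/(-3)) = 2*(5*(-1/3)) = 2*(-5/3) = -10/3 ≈ -3.3333)
w = 4/3 (w = -2 - 1*(-10/3) = -2 + 10/3 = 4/3 ≈ 1.3333)
y(E, W) = E*W/4 (y(E, W) = (E*W)/4 = E*W/4)
Q = -17/4 (Q = (4/3 + (1/4)*5*((-3 - 4)/(-5 + 2)))*(-1) = (4/3 + (1/4)*5*(-7/(-3)))*(-1) = (4/3 + (1/4)*5*(-7*(-1/3)))*(-1) = (4/3 + (1/4)*5*(7/3))*(-1) = (4/3 + 35/12)*(-1) = (17/4)*(-1) = -17/4 ≈ -4.2500)
(20 + Q)*(-90) = (20 - 17/4)*(-90) = (63/4)*(-90) = -2835/2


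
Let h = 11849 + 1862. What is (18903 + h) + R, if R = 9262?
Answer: 41876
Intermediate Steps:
h = 13711
(18903 + h) + R = (18903 + 13711) + 9262 = 32614 + 9262 = 41876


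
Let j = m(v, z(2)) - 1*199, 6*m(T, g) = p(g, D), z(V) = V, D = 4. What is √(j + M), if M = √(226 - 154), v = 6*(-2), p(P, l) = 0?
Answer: √(-199 + 6*√2) ≈ 13.803*I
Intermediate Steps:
v = -12
m(T, g) = 0 (m(T, g) = (⅙)*0 = 0)
j = -199 (j = 0 - 1*199 = 0 - 199 = -199)
M = 6*√2 (M = √72 = 6*√2 ≈ 8.4853)
√(j + M) = √(-199 + 6*√2)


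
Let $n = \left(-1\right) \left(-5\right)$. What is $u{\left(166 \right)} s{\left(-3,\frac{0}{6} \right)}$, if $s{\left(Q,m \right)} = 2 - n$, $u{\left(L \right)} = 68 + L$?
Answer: $-702$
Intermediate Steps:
$n = 5$
$s{\left(Q,m \right)} = -3$ ($s{\left(Q,m \right)} = 2 - 5 = -3$)
$u{\left(166 \right)} s{\left(-3,\frac{0}{6} \right)} = \left(68 + 166\right) \left(-3\right) = 234 \left(-3\right) = -702$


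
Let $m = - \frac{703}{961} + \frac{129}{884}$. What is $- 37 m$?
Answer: $\frac{18406871}{849524} \approx 21.667$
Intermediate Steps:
$m = - \frac{497483}{849524}$ ($m = \left(-703\right) \frac{1}{961} + 129 \cdot \frac{1}{884} = - \frac{703}{961} + \frac{129}{884} = - \frac{497483}{849524} \approx -0.5856$)
$- 37 m = \left(-37\right) \left(- \frac{497483}{849524}\right) = \frac{18406871}{849524}$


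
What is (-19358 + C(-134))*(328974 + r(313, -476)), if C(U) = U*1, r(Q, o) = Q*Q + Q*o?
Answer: -5417898860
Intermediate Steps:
r(Q, o) = Q² + Q*o
C(U) = U
(-19358 + C(-134))*(328974 + r(313, -476)) = (-19358 - 134)*(328974 + 313*(313 - 476)) = -19492*(328974 + 313*(-163)) = -19492*(328974 - 51019) = -19492*277955 = -5417898860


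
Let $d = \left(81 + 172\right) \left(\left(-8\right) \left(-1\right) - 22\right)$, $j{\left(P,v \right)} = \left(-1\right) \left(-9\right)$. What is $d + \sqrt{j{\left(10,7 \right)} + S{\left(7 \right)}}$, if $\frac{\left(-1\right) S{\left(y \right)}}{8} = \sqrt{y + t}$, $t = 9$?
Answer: $-3542 + i \sqrt{23} \approx -3542.0 + 4.7958 i$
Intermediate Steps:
$j{\left(P,v \right)} = 9$
$S{\left(y \right)} = - 8 \sqrt{9 + y}$ ($S{\left(y \right)} = - 8 \sqrt{y + 9} = - 8 \sqrt{9 + y}$)
$d = -3542$ ($d = 253 \left(8 - 22\right) = 253 \left(-14\right) = -3542$)
$d + \sqrt{j{\left(10,7 \right)} + S{\left(7 \right)}} = -3542 + \sqrt{9 - 8 \sqrt{9 + 7}} = -3542 + \sqrt{9 - 8 \sqrt{16}} = -3542 + \sqrt{9 - 32} = -3542 + \sqrt{-23} = -3542 + i \sqrt{23}$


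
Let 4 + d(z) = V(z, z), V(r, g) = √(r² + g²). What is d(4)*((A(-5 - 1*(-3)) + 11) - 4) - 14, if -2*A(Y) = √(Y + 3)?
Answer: -40 + 26*√2 ≈ -3.2304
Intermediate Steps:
V(r, g) = √(g² + r²)
d(z) = -4 + √2*√(z²) (d(z) = -4 + √(z² + z²) = -4 + √(2*z²) = -4 + √2*√(z²))
A(Y) = -√(3 + Y)/2 (A(Y) = -√(Y + 3)/2 = -√(3 + Y)/2)
d(4)*((A(-5 - 1*(-3)) + 11) - 4) - 14 = (-4 + √2*√(4²))*((-√(3 + (-5 - 1*(-3)))/2 + 11) - 4) - 14 = (-4 + √2*√16)*((-√(3 + (-5 + 3))/2 + 11) - 4) - 14 = (-4 + √2*4)*((-√(3 - 2)/2 + 11) - 4) - 14 = (-4 + 4*√2)*((-√1/2 + 11) - 4) - 14 = (-4 + 4*√2)*((-½*1 + 11) - 4) - 14 = (-4 + 4*√2)*((-½ + 11) - 4) - 14 = (-4 + 4*√2)*(21/2 - 4) - 14 = (-4 + 4*√2)*(13/2) - 14 = (-26 + 26*√2) - 14 = -40 + 26*√2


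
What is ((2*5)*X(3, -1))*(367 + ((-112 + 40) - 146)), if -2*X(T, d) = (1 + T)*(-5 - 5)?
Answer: 29800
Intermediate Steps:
X(T, d) = 5 + 5*T (X(T, d) = -(1 + T)*(-5 - 5)/2 = -(1 + T)*(-10)/2 = -(-10 - 10*T)/2 = 5 + 5*T)
((2*5)*X(3, -1))*(367 + ((-112 + 40) - 146)) = ((2*5)*(5 + 5*3))*(367 + ((-112 + 40) - 146)) = (10*(5 + 15))*(367 + (-72 - 146)) = (10*20)*(367 - 218) = 200*149 = 29800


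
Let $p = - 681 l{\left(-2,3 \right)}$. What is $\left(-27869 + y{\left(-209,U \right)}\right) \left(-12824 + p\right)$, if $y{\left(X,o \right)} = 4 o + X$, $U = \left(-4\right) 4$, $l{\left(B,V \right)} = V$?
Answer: $418387114$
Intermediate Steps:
$U = -16$
$y{\left(X,o \right)} = X + 4 o$
$p = -2043$ ($p = \left(-681\right) 3 = -2043$)
$\left(-27869 + y{\left(-209,U \right)}\right) \left(-12824 + p\right) = \left(-27869 + \left(-209 + 4 \left(-16\right)\right)\right) \left(-12824 - 2043\right) = \left(-27869 - 273\right) \left(-14867\right) = \left(-28142\right) \left(-14867\right) = 418387114$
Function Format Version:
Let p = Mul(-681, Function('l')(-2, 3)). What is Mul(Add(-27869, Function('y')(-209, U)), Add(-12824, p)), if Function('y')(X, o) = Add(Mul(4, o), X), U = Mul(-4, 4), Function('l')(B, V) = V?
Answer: 418387114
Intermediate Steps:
U = -16
Function('y')(X, o) = Add(X, Mul(4, o))
p = -2043 (p = Mul(-681, 3) = -2043)
Mul(Add(-27869, Function('y')(-209, U)), Add(-12824, p)) = Mul(Add(-27869, Add(-209, Mul(4, -16))), Add(-12824, -2043)) = Mul(Add(-27869, Add(-209, -64)), -14867) = Mul(Add(-27869, -273), -14867) = Mul(-28142, -14867) = 418387114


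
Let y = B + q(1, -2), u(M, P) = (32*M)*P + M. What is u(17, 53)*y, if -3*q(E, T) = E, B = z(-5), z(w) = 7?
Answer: 576980/3 ≈ 1.9233e+5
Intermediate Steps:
B = 7
q(E, T) = -E/3
u(M, P) = M + 32*M*P (u(M, P) = 32*M*P + M = M + 32*M*P)
y = 20/3 (y = 7 - 1/3*1 = 7 - 1/3 = 20/3 ≈ 6.6667)
u(17, 53)*y = (17*(1 + 32*53))*(20/3) = (17*(1 + 1696))*(20/3) = (17*1697)*(20/3) = 28849*(20/3) = 576980/3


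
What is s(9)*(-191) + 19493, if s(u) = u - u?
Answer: 19493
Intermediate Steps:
s(u) = 0
s(9)*(-191) + 19493 = 0*(-191) + 19493 = 0 + 19493 = 19493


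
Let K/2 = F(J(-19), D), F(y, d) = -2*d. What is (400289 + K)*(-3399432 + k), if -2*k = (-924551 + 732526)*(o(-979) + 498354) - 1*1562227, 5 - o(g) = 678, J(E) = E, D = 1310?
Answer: 18875827852086006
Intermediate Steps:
o(g) = -673 (o(g) = 5 - 1*678 = 5 - 678 = -673)
k = 47784378126 (k = -((-924551 + 732526)*(-673 + 498354) - 1*1562227)/2 = -(-192025*497681 - 1562227)/2 = -(-95567194025 - 1562227)/2 = -½*(-95568756252) = 47784378126)
K = -5240 (K = 2*(-2*1310) = 2*(-2620) = -5240)
(400289 + K)*(-3399432 + k) = (400289 - 5240)*(-3399432 + 47784378126) = 395049*47780978694 = 18875827852086006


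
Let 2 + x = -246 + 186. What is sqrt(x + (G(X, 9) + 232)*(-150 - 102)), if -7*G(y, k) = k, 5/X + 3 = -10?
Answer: I*sqrt(58202) ≈ 241.25*I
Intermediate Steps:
X = -5/13 (X = 5/(-3 - 10) = 5/(-13) = 5*(-1/13) = -5/13 ≈ -0.38462)
G(y, k) = -k/7
x = -62 (x = -2 + (-246 + 186) = -2 - 60 = -62)
sqrt(x + (G(X, 9) + 232)*(-150 - 102)) = sqrt(-62 + (-1/7*9 + 232)*(-150 - 102)) = sqrt(-62 + (-9/7 + 232)*(-252)) = sqrt(-62 + (1615/7)*(-252)) = sqrt(-62 - 58140) = sqrt(-58202) = I*sqrt(58202)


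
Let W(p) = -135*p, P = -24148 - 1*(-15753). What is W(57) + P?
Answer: -16090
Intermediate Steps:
P = -8395 (P = -24148 + 15753 = -8395)
W(57) + P = -135*57 - 8395 = -7695 - 8395 = -16090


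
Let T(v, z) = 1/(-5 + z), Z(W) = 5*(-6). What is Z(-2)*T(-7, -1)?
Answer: 5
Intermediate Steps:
Z(W) = -30
Z(-2)*T(-7, -1) = -30/(-5 - 1) = -30/(-6) = -30*(-⅙) = 5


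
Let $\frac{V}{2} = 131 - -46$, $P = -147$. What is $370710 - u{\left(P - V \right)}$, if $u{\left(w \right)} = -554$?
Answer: $371264$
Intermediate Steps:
$V = 354$ ($V = 2 \left(131 - -46\right) = 2 \left(131 + 46\right) = 2 \cdot 177 = 354$)
$370710 - u{\left(P - V \right)} = 370710 - -554 = 370710 + 554 = 371264$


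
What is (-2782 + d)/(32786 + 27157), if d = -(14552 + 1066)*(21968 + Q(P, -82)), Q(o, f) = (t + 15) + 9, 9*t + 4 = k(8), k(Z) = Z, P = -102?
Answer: -1030442338/179829 ≈ -5730.1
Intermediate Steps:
t = 4/9 (t = -4/9 + (⅑)*8 = -4/9 + 8/9 = 4/9 ≈ 0.44444)
Q(o, f) = 220/9 (Q(o, f) = (4/9 + 15) + 9 = 139/9 + 9 = 220/9)
d = -1030433992/3 (d = -(14552 + 1066)*(21968 + 220/9) = -15618*197932/9 = -1*1030433992/3 = -1030433992/3 ≈ -3.4348e+8)
(-2782 + d)/(32786 + 27157) = (-2782 - 1030433992/3)/(32786 + 27157) = -1030442338/3/59943 = -1030442338/3*1/59943 = -1030442338/179829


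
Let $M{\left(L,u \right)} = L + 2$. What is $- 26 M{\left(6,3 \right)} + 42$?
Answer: $-166$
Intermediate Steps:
$M{\left(L,u \right)} = 2 + L$
$- 26 M{\left(6,3 \right)} + 42 = - 26 \left(2 + 6\right) + 42 = \left(-26\right) 8 + 42 = -208 + 42 = -166$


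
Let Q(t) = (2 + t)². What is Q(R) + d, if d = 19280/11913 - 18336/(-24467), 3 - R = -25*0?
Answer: 7977044803/291475371 ≈ 27.368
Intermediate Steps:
R = 3 (R = 3 - (-25)*0 = 3 - 1*0 = 3 + 0 = 3)
d = 690160528/291475371 (d = 19280*(1/11913) - 18336*(-1/24467) = 19280/11913 + 18336/24467 = 690160528/291475371 ≈ 2.3678)
Q(R) + d = (2 + 3)² + 690160528/291475371 = 5² + 690160528/291475371 = 25 + 690160528/291475371 = 7977044803/291475371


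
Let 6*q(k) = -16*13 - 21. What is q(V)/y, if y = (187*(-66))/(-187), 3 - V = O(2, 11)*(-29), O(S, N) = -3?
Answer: -229/396 ≈ -0.57828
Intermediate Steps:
V = -84 (V = 3 - (-3)*(-29) = 3 - 1*87 = 3 - 87 = -84)
q(k) = -229/6 (q(k) = (-16*13 - 21)/6 = (-208 - 21)/6 = (⅙)*(-229) = -229/6)
y = 66 (y = -12342*(-1/187) = 66)
q(V)/y = -229/6/66 = -229/6*1/66 = -229/396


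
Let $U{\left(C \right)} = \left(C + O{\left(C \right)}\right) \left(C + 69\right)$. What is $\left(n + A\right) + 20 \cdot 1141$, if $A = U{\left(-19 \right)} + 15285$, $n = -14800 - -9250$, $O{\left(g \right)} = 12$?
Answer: $32205$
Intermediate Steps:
$n = -5550$ ($n = -14800 + 9250 = -5550$)
$U{\left(C \right)} = \left(12 + C\right) \left(69 + C\right)$ ($U{\left(C \right)} = \left(C + 12\right) \left(C + 69\right) = \left(12 + C\right) \left(69 + C\right)$)
$A = 14935$ ($A = \left(828 + \left(-19\right)^{2} + 81 \left(-19\right)\right) + 15285 = \left(828 + 361 - 1539\right) + 15285 = -350 + 15285 = 14935$)
$\left(n + A\right) + 20 \cdot 1141 = \left(-5550 + 14935\right) + 20 \cdot 1141 = 9385 + 22820 = 32205$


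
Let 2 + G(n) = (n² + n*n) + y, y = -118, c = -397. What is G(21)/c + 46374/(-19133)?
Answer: -32989824/7595801 ≈ -4.3432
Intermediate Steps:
G(n) = -120 + 2*n² (G(n) = -2 + ((n² + n*n) - 118) = -2 + ((n² + n²) - 118) = -2 + (2*n² - 118) = -2 + (-118 + 2*n²) = -120 + 2*n²)
G(21)/c + 46374/(-19133) = (-120 + 2*21²)/(-397) + 46374/(-19133) = (-120 + 2*441)*(-1/397) + 46374*(-1/19133) = (-120 + 882)*(-1/397) - 46374/19133 = 762*(-1/397) - 46374/19133 = -762/397 - 46374/19133 = -32989824/7595801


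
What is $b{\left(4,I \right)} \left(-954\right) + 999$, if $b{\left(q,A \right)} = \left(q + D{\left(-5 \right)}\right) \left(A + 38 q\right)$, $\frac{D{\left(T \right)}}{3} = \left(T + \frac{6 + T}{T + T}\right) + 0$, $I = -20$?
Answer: $\frac{7119927}{5} \approx 1.424 \cdot 10^{6}$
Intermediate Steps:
$D{\left(T \right)} = 3 T + \frac{3 \left(6 + T\right)}{2 T}$ ($D{\left(T \right)} = 3 \left(\left(T + \frac{6 + T}{T + T}\right) + 0\right) = 3 \left(\left(T + \frac{6 + T}{2 T}\right) + 0\right) = 3 \left(T + \frac{6 + T}{2 T}\right) = 3 T + \frac{3 \left(6 + T\right)}{2 T}$)
$b{\left(q,A \right)} = \left(- \frac{153}{10} + q\right) \left(A + 38 q\right)$ ($b{\left(q,A \right)} = \left(q + \left(\frac{3}{2} + 3 \left(-5\right) + \frac{9}{-5}\right)\right) \left(A + 38 q\right) = \left(q + \left(\frac{3}{2} - 15 + 9 \left(- \frac{1}{5}\right)\right)\right) \left(A + 38 q\right) = \left(q - \frac{153}{10}\right) \left(A + 38 q\right) = \left(- \frac{153}{10} + q\right) \left(A + 38 q\right)$)
$b{\left(4,I \right)} \left(-954\right) + 999 = \left(38 \cdot 4^{2} - \frac{11628}{5} - -306 - 80\right) \left(-954\right) + 999 = \left(38 \cdot 16 - \frac{11628}{5} + 306 - 80\right) \left(-954\right) + 999 = \left(608 - \frac{11628}{5} + 306 - 80\right) \left(-954\right) + 999 = \left(- \frac{7458}{5}\right) \left(-954\right) + 999 = \frac{7114932}{5} + 999 = \frac{7119927}{5}$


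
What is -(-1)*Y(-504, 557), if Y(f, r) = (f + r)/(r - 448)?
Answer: 53/109 ≈ 0.48624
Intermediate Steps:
Y(f, r) = (f + r)/(-448 + r)
-(-1)*Y(-504, 557) = -(-1)*(-504 + 557)/(-448 + 557) = -(-1)*53/109 = -1*(-53/109) = 53/109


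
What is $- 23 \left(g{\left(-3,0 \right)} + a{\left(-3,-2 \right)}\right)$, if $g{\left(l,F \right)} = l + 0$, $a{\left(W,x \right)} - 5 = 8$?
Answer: $-230$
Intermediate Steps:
$a{\left(W,x \right)} = 13$ ($a{\left(W,x \right)} = 5 + 8 = 13$)
$g{\left(l,F \right)} = l$
$- 23 \left(g{\left(-3,0 \right)} + a{\left(-3,-2 \right)}\right) = - 23 \left(-3 + 13\right) = \left(-23\right) 10 = -230$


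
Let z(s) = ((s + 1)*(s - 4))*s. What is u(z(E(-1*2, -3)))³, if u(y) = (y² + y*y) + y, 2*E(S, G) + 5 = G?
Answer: 6164726317056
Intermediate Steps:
E(S, G) = -5/2 + G/2
z(s) = s*(1 + s)*(-4 + s) (z(s) = ((1 + s)*(-4 + s))*s = s*(1 + s)*(-4 + s))
u(y) = y + 2*y² (u(y) = (y² + y²) + y = 2*y² + y = y + 2*y²)
u(z(E(-1*2, -3)))³ = (((-5/2 + (½)*(-3))*(-4 + (-5/2 + (½)*(-3))² - 3*(-5/2 + (½)*(-3))))*(1 + 2*((-5/2 + (½)*(-3))*(-4 + (-5/2 + (½)*(-3))² - 3*(-5/2 + (½)*(-3))))))³ = (((-5/2 - 3/2)*(-4 + (-5/2 - 3/2)² - 3*(-5/2 - 3/2)))*(1 + 2*((-5/2 - 3/2)*(-4 + (-5/2 - 3/2)² - 3*(-5/2 - 3/2)))))³ = ((-4*(-4 + (-4)² - 3*(-4)))*(1 + 2*(-4*(-4 + (-4)² - 3*(-4)))))³ = ((-4*(-4 + 16 + 12))*(1 + 2*(-4*(-4 + 16 + 12))))³ = ((-4*24)*(1 + 2*(-4*24)))³ = (-96*(1 + 2*(-96)))³ = (-96*(1 - 192))³ = (-96*(-191))³ = 18336³ = 6164726317056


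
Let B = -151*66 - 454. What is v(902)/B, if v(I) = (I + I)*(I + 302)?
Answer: -543004/2605 ≈ -208.45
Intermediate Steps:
B = -10420 (B = -9966 - 454 = -10420)
v(I) = 2*I*(302 + I) (v(I) = (2*I)*(302 + I) = 2*I*(302 + I))
v(902)/B = (2*902*(302 + 902))/(-10420) = (2*902*1204)*(-1/10420) = 2172016*(-1/10420) = -543004/2605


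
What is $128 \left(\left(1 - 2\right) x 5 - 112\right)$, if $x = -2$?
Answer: $-13056$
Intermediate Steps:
$128 \left(\left(1 - 2\right) x 5 - 112\right) = 128 \left(\left(1 - 2\right) \left(-2\right) 5 - 112\right) = 128 \left(\left(-1\right) \left(-2\right) 5 - 112\right) = 128 \left(2 \cdot 5 - 112\right) = 128 \left(10 - 112\right) = 128 \left(-102\right) = -13056$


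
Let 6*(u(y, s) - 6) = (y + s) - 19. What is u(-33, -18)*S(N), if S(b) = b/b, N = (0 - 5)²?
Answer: -17/3 ≈ -5.6667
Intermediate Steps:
u(y, s) = 17/6 + s/6 + y/6 (u(y, s) = 6 + ((y + s) - 19)/6 = 6 + ((s + y) - 19)/6 = 6 + (-19 + s + y)/6 = 6 + (-19/6 + s/6 + y/6) = 17/6 + s/6 + y/6)
N = 25 (N = (-5)² = 25)
S(b) = 1
u(-33, -18)*S(N) = (17/6 + (⅙)*(-18) + (⅙)*(-33))*1 = (17/6 - 3 - 11/2)*1 = -17/3*1 = -17/3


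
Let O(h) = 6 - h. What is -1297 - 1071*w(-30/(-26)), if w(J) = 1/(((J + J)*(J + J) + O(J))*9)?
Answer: -2249654/1719 ≈ -1308.7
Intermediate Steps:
w(J) = 1/(9*(6 - J + 4*J**2)) (w(J) = 1/((J + J)*(J + J) + (6 - J)*9) = (1/9)/((2*J)*(2*J) + (6 - J)) = (1/9)/(4*J**2 + (6 - J)) = (1/9)/(6 - J + 4*J**2) = 1/(9*(6 - J + 4*J**2)))
-1297 - 1071*w(-30/(-26)) = -1297 - 119/(6 - (-30)/(-26) + 4*(-30/(-26))**2) = -1297 - 119/(6 - (-30)*(-1)/26 + 4*(-30*(-1/26))**2) = -1297 - 119/(6 - 1*15/13 + 4*(15/13)**2) = -1297 - 119/(6 - 15/13 + 4*(225/169)) = -1297 - 119/(6 - 15/13 + 900/169) = -1297 - 119/1719/169 = -1297 - 119*169/1719 = -1297 - 1071*169/15471 = -1297 - 20111/1719 = -2249654/1719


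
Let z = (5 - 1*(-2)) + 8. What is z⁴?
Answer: 50625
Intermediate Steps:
z = 15 (z = (5 + 2) + 8 = 7 + 8 = 15)
z⁴ = 15⁴ = 50625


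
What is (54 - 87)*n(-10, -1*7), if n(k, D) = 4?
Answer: -132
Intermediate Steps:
(54 - 87)*n(-10, -1*7) = (54 - 87)*4 = -33*4 = -132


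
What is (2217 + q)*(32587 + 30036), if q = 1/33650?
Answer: 4671804239773/33650 ≈ 1.3884e+8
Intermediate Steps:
q = 1/33650 ≈ 2.9718e-5
(2217 + q)*(32587 + 30036) = (2217 + 1/33650)*(32587 + 30036) = (74602051/33650)*62623 = 4671804239773/33650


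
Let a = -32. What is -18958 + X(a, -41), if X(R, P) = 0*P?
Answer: -18958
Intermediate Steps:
X(R, P) = 0
-18958 + X(a, -41) = -18958 + 0 = -18958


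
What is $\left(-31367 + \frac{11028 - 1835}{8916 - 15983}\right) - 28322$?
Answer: $- \frac{421831356}{7067} \approx -59690.0$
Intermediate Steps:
$\left(-31367 + \frac{11028 - 1835}{8916 - 15983}\right) - 28322 = \left(-31367 + \frac{9193}{-7067}\right) - 28322 = \left(-31367 + 9193 \left(- \frac{1}{7067}\right)\right) - 28322 = \left(-31367 - \frac{9193}{7067}\right) - 28322 = - \frac{221679782}{7067} - 28322 = - \frac{421831356}{7067}$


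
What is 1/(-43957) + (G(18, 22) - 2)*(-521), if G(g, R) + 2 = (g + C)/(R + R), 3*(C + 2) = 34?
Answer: 5107056065/2901162 ≈ 1760.3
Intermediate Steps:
C = 28/3 (C = -2 + (1/3)*34 = -2 + 34/3 = 28/3 ≈ 9.3333)
G(g, R) = -2 + (28/3 + g)/(2*R) (G(g, R) = -2 + (g + 28/3)/(R + R) = -2 + (28/3 + g)/((2*R)) = -2 + (28/3 + g)*(1/(2*R)) = -2 + (28/3 + g)/(2*R))
1/(-43957) + (G(18, 22) - 2)*(-521) = 1/(-43957) + ((1/6)*(28 - 12*22 + 3*18)/22 - 2)*(-521) = -1/43957 + ((1/6)*(1/22)*(28 - 264 + 54) - 2)*(-521) = -1/43957 + ((1/6)*(1/22)*(-182) - 2)*(-521) = -1/43957 + (-91/66 - 2)*(-521) = -1/43957 - 223/66*(-521) = -1/43957 + 116183/66 = 5107056065/2901162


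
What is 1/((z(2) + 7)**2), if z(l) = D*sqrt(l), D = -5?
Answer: (7 - 5*sqrt(2))**(-2) ≈ 197.99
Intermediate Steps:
z(l) = -5*sqrt(l)
1/((z(2) + 7)**2) = 1/((-5*sqrt(2) + 7)**2) = 1/((7 - 5*sqrt(2))**2) = (7 - 5*sqrt(2))**(-2)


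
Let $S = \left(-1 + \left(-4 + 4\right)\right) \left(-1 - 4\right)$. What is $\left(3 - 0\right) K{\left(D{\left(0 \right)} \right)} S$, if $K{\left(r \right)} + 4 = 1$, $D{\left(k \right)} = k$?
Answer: $-45$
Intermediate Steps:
$S = 5$ ($S = \left(-1 + 0\right) \left(-5\right) = \left(-1\right) \left(-5\right) = 5$)
$K{\left(r \right)} = -3$ ($K{\left(r \right)} = -4 + 1 = -3$)
$\left(3 - 0\right) K{\left(D{\left(0 \right)} \right)} S = \left(3 - 0\right) \left(-3\right) 5 = \left(3 + 0\right) \left(-3\right) 5 = 3 \left(-3\right) 5 = \left(-9\right) 5 = -45$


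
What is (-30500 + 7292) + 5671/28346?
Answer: -657848297/28346 ≈ -23208.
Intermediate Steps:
(-30500 + 7292) + 5671/28346 = -23208 + 5671*(1/28346) = -23208 + 5671/28346 = -657848297/28346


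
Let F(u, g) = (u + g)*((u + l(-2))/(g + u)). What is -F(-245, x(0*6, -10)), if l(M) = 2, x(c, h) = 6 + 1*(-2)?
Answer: 243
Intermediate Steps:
x(c, h) = 4 (x(c, h) = 6 - 2 = 4)
F(u, g) = 2 + u (F(u, g) = (u + g)*((u + 2)/(g + u)) = (g + u)*((2 + u)/(g + u)) = 2 + u)
-F(-245, x(0*6, -10)) = -(2 - 245) = -1*(-243) = 243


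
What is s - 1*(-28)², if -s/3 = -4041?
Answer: 11339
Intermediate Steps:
s = 12123 (s = -3*(-4041) = 12123)
s - 1*(-28)² = 12123 - 1*(-28)² = 12123 - 1*784 = 12123 - 784 = 11339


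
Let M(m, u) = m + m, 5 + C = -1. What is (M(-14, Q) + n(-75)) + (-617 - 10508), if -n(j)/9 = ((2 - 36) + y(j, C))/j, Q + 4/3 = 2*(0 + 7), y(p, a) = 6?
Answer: -278909/25 ≈ -11156.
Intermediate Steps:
C = -6 (C = -5 - 1 = -6)
Q = 38/3 (Q = -4/3 + 2*(0 + 7) = -4/3 + 2*7 = -4/3 + 14 = 38/3 ≈ 12.667)
M(m, u) = 2*m
n(j) = 252/j (n(j) = -9*((2 - 36) + 6)/j = -9*(-34 + 6)/j = -(-252)/j = 252/j)
(M(-14, Q) + n(-75)) + (-617 - 10508) = (2*(-14) + 252/(-75)) + (-617 - 10508) = (-28 + 252*(-1/75)) - 11125 = (-28 - 84/25) - 11125 = -784/25 - 11125 = -278909/25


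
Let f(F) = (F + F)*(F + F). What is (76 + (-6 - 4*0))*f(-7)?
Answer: 13720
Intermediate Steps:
f(F) = 4*F² (f(F) = (2*F)*(2*F) = 4*F²)
(76 + (-6 - 4*0))*f(-7) = (76 + (-6 - 4*0))*(4*(-7)²) = (76 + (-6 + 0))*(4*49) = (76 - 6)*196 = 70*196 = 13720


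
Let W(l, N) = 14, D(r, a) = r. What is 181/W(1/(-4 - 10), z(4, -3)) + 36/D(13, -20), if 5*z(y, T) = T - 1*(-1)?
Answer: 2857/182 ≈ 15.698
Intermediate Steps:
z(y, T) = 1/5 + T/5 (z(y, T) = (T - 1*(-1))/5 = (T + 1)/5 = (1 + T)/5 = 1/5 + T/5)
181/W(1/(-4 - 10), z(4, -3)) + 36/D(13, -20) = 181/14 + 36/13 = 2857/182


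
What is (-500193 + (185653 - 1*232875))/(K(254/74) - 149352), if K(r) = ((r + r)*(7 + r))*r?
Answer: 27728211995/7552675268 ≈ 3.6713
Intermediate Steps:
K(r) = 2*r²*(7 + r) (K(r) = ((2*r)*(7 + r))*r = (2*r*(7 + r))*r = 2*r²*(7 + r))
(-500193 + (185653 - 1*232875))/(K(254/74) - 149352) = (-500193 + (185653 - 1*232875))/(2*(254/74)²*(7 + 254/74) - 149352) = (-500193 + (185653 - 232875))/(2*(254*(1/74))²*(7 + 254*(1/74)) - 149352) = (-500193 - 47222)/(2*(127/37)²*(7 + 127/37) - 149352) = -547415/(2*(16129/1369)*(386/37) - 149352) = -547415/(12451588/50653 - 149352) = -547415/(-7552675268/50653) = -547415*(-50653/7552675268) = 27728211995/7552675268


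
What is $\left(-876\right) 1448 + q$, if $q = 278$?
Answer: $-1268170$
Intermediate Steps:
$\left(-876\right) 1448 + q = \left(-876\right) 1448 + 278 = -1268448 + 278 = -1268170$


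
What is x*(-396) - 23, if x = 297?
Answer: -117635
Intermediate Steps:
x*(-396) - 23 = 297*(-396) - 23 = -117612 - 23 = -117635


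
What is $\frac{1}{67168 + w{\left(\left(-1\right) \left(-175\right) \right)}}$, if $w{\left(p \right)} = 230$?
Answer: $\frac{1}{67398} \approx 1.4837 \cdot 10^{-5}$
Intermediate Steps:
$\frac{1}{67168 + w{\left(\left(-1\right) \left(-175\right) \right)}} = \frac{1}{67168 + 230} = \frac{1}{67398}$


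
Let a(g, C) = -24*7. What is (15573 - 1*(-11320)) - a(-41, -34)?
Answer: 27061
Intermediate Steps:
a(g, C) = -168
(15573 - 1*(-11320)) - a(-41, -34) = (15573 - 1*(-11320)) - 1*(-168) = (15573 + 11320) + 168 = 26893 + 168 = 27061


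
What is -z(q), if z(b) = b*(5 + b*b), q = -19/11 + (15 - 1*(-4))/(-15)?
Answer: 187799534/4492125 ≈ 41.806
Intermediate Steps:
q = -494/165 (q = -19*1/11 + (15 + 4)*(-1/15) = -19/11 + 19*(-1/15) = -19/11 - 19/15 = -494/165 ≈ -2.9939)
z(b) = b*(5 + b²)
-z(q) = -(-494)*(5 + (-494/165)²)/165 = -(-494)*(5 + 244036/27225)/165 = -(-494)*380161/(165*27225) = -1*(-187799534/4492125) = 187799534/4492125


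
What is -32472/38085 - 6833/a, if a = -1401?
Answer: 71580511/17785695 ≈ 4.0246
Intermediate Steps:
-32472/38085 - 6833/a = -32472/38085 - 6833/(-1401) = -32472*1/38085 - 6833*(-1/1401) = -10824/12695 + 6833/1401 = 71580511/17785695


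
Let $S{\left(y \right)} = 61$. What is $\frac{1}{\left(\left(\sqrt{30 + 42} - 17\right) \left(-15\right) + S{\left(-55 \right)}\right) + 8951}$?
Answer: $\frac{3089}{28620363} + \frac{10 \sqrt{2}}{9540121} \approx 0.00010941$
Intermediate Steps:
$\frac{1}{\left(\left(\sqrt{30 + 42} - 17\right) \left(-15\right) + S{\left(-55 \right)}\right) + 8951} = \frac{1}{\left(\left(\sqrt{30 + 42} - 17\right) \left(-15\right) + 61\right) + 8951} = \frac{1}{\left(\left(\sqrt{72} - 17\right) \left(-15\right) + 61\right) + 8951} = \frac{1}{\left(\left(6 \sqrt{2} - 17\right) \left(-15\right) + 61\right) + 8951} = \frac{1}{\left(\left(-17 + 6 \sqrt{2}\right) \left(-15\right) + 61\right) + 8951} = \frac{1}{\left(\left(255 - 90 \sqrt{2}\right) + 61\right) + 8951} = \frac{1}{\left(316 - 90 \sqrt{2}\right) + 8951} = \frac{1}{9267 - 90 \sqrt{2}}$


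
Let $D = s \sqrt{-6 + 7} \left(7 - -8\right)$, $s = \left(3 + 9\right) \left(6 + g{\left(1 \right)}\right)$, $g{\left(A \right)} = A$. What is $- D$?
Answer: $-1260$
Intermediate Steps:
$s = 84$ ($s = \left(3 + 9\right) \left(6 + 1\right) = 12 \cdot 7 = 84$)
$D = 1260$ ($D = 84 \sqrt{-6 + 7} \left(7 - -8\right) = 84 \sqrt{1} \left(7 + 8\right) = 84 \cdot 1 \cdot 15 = 84 \cdot 15 = 1260$)
$- D = \left(-1\right) 1260 = -1260$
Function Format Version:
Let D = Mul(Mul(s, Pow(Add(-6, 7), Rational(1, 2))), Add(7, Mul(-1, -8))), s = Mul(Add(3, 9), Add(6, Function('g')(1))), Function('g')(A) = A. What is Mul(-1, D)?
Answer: -1260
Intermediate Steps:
s = 84 (s = Mul(Add(3, 9), Add(6, 1)) = Mul(12, 7) = 84)
D = 1260 (D = Mul(Mul(84, Pow(Add(-6, 7), Rational(1, 2))), Add(7, Mul(-1, -8))) = Mul(Mul(84, Pow(1, Rational(1, 2))), Add(7, 8)) = Mul(Mul(84, 1), 15) = Mul(84, 15) = 1260)
Mul(-1, D) = Mul(-1, 1260) = -1260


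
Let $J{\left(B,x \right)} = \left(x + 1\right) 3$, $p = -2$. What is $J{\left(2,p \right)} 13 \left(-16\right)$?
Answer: $624$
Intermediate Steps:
$J{\left(B,x \right)} = 3 + 3 x$ ($J{\left(B,x \right)} = \left(1 + x\right) 3 = 3 + 3 x$)
$J{\left(2,p \right)} 13 \left(-16\right) = \left(3 + 3 \left(-2\right)\right) 13 \left(-16\right) = \left(3 - 6\right) 13 \left(-16\right) = \left(-3\right) 13 \left(-16\right) = \left(-39\right) \left(-16\right) = 624$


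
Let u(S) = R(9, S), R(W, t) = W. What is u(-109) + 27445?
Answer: 27454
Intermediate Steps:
u(S) = 9
u(-109) + 27445 = 9 + 27445 = 27454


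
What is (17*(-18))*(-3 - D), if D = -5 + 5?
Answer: 918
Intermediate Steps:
D = 0
(17*(-18))*(-3 - D) = (17*(-18))*(-3 - 1*0) = -306*(-3 + 0) = -306*(-3) = 918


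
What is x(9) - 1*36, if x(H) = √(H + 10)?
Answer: -36 + √19 ≈ -31.641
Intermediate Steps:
x(H) = √(10 + H)
x(9) - 1*36 = √(10 + 9) - 1*36 = √19 - 36 = -36 + √19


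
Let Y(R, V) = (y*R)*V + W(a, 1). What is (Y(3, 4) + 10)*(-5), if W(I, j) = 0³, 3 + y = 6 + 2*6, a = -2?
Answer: -950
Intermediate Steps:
y = 15 (y = -3 + (6 + 2*6) = -3 + (6 + 12) = -3 + 18 = 15)
W(I, j) = 0
Y(R, V) = 15*R*V (Y(R, V) = (15*R)*V + 0 = 15*R*V + 0 = 15*R*V)
(Y(3, 4) + 10)*(-5) = (15*3*4 + 10)*(-5) = (180 + 10)*(-5) = 190*(-5) = -950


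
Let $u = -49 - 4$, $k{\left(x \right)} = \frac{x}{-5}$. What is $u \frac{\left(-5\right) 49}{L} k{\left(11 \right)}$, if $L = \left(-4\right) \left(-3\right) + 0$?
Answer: $- \frac{28567}{12} \approx -2380.6$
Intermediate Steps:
$k{\left(x \right)} = - \frac{x}{5}$ ($k{\left(x \right)} = x \left(- \frac{1}{5}\right) = - \frac{x}{5}$)
$L = 12$ ($L = 12 + 0 = 12$)
$u = -53$ ($u = -49 - 4 = -53$)
$u \frac{\left(-5\right) 49}{L} k{\left(11 \right)} = - 53 \frac{\left(-5\right) 49}{12} \left(\left(- \frac{1}{5}\right) 11\right) = - 53 \left(\left(-245\right) \frac{1}{12}\right) \left(- \frac{11}{5}\right) = \left(-53\right) \left(- \frac{245}{12}\right) \left(- \frac{11}{5}\right) = \frac{12985}{12} \left(- \frac{11}{5}\right) = - \frac{28567}{12}$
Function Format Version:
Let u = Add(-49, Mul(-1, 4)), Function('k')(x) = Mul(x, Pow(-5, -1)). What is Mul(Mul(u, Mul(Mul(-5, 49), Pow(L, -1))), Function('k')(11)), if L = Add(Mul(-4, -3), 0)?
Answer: Rational(-28567, 12) ≈ -2380.6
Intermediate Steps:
Function('k')(x) = Mul(Rational(-1, 5), x) (Function('k')(x) = Mul(x, Rational(-1, 5)) = Mul(Rational(-1, 5), x))
L = 12 (L = Add(12, 0) = 12)
u = -53 (u = Add(-49, -4) = -53)
Mul(Mul(u, Mul(Mul(-5, 49), Pow(L, -1))), Function('k')(11)) = Mul(Mul(-53, Mul(Mul(-5, 49), Pow(12, -1))), Mul(Rational(-1, 5), 11)) = Mul(Mul(-53, Mul(-245, Rational(1, 12))), Rational(-11, 5)) = Mul(Mul(-53, Rational(-245, 12)), Rational(-11, 5)) = Mul(Rational(12985, 12), Rational(-11, 5)) = Rational(-28567, 12)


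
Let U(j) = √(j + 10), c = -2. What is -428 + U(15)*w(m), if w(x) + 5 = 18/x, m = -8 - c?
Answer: -468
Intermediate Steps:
m = -6 (m = -8 - 1*(-2) = -8 + 2 = -6)
w(x) = -5 + 18/x
U(j) = √(10 + j)
-428 + U(15)*w(m) = -428 + √(10 + 15)*(-5 + 18/(-6)) = -428 + √25*(-5 + 18*(-⅙)) = -428 + 5*(-5 - 3) = -428 + 5*(-8) = -428 - 40 = -468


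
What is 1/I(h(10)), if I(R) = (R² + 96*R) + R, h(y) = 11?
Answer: 1/1188 ≈ 0.00084175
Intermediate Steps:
I(R) = R² + 97*R
1/I(h(10)) = 1/(11*(97 + 11)) = 1/(11*108) = 1/1188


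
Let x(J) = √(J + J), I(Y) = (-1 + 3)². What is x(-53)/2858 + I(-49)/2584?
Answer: 1/646 + I*√106/2858 ≈ 0.001548 + 0.0036024*I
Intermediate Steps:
I(Y) = 4 (I(Y) = 2² = 4)
x(J) = √2*√J (x(J) = √(2*J) = √2*√J)
x(-53)/2858 + I(-49)/2584 = (√2*√(-53))/2858 + 4/2584 = (√2*(I*√53))*(1/2858) + 4*(1/2584) = (I*√106)*(1/2858) + 1/646 = I*√106/2858 + 1/646 = 1/646 + I*√106/2858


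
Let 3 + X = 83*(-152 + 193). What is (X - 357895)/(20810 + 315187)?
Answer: -118165/111999 ≈ -1.0551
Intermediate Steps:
X = 3400 (X = -3 + 83*(-152 + 193) = -3 + 83*41 = -3 + 3403 = 3400)
(X - 357895)/(20810 + 315187) = (3400 - 357895)/(20810 + 315187) = -354495/335997 = -354495*1/335997 = -118165/111999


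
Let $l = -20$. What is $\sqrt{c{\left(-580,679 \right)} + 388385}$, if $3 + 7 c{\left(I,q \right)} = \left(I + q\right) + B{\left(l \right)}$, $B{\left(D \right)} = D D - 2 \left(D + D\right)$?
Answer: $\frac{\sqrt{19034897}}{7} \approx 623.27$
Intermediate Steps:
$B{\left(D \right)} = D^{2} - 4 D$ ($B{\left(D \right)} = D^{2} - 2 \cdot 2 D = D^{2} - 4 D$)
$c{\left(I,q \right)} = \frac{477}{7} + \frac{I}{7} + \frac{q}{7}$ ($c{\left(I,q \right)} = - \frac{3}{7} + \frac{\left(I + q\right) - 20 \left(-4 - 20\right)}{7} = - \frac{3}{7} + \frac{\left(I + q\right) - -480}{7} = - \frac{3}{7} + \frac{\left(I + q\right) + 480}{7} = - \frac{3}{7} + \frac{480 + I + q}{7} = - \frac{3}{7} + \left(\frac{480}{7} + \frac{I}{7} + \frac{q}{7}\right) = \frac{477}{7} + \frac{I}{7} + \frac{q}{7}$)
$\sqrt{c{\left(-580,679 \right)} + 388385} = \sqrt{\left(\frac{477}{7} + \frac{1}{7} \left(-580\right) + \frac{1}{7} \cdot 679\right) + 388385} = \sqrt{\left(\frac{477}{7} - \frac{580}{7} + 97\right) + 388385} = \sqrt{\frac{576}{7} + 388385} = \sqrt{\frac{2719271}{7}} = \frac{\sqrt{19034897}}{7}$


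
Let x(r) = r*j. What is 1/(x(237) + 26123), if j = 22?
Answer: 1/31337 ≈ 3.1911e-5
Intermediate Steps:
x(r) = 22*r (x(r) = r*22 = 22*r)
1/(x(237) + 26123) = 1/(22*237 + 26123) = 1/(5214 + 26123) = 1/31337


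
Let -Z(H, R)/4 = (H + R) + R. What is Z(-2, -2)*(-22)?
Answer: -528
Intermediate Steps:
Z(H, R) = -8*R - 4*H (Z(H, R) = -4*((H + R) + R) = -4*(H + 2*R) = -8*R - 4*H)
Z(-2, -2)*(-22) = (-8*(-2) - 4*(-2))*(-22) = (16 + 8)*(-22) = 24*(-22) = -528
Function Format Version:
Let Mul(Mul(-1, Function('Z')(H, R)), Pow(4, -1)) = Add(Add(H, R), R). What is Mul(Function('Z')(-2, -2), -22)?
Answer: -528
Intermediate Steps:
Function('Z')(H, R) = Add(Mul(-8, R), Mul(-4, H)) (Function('Z')(H, R) = Mul(-4, Add(Add(H, R), R)) = Mul(-4, Add(H, Mul(2, R))) = Add(Mul(-8, R), Mul(-4, H)))
Mul(Function('Z')(-2, -2), -22) = Mul(Add(Mul(-8, -2), Mul(-4, -2)), -22) = Mul(Add(16, 8), -22) = Mul(24, -22) = -528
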